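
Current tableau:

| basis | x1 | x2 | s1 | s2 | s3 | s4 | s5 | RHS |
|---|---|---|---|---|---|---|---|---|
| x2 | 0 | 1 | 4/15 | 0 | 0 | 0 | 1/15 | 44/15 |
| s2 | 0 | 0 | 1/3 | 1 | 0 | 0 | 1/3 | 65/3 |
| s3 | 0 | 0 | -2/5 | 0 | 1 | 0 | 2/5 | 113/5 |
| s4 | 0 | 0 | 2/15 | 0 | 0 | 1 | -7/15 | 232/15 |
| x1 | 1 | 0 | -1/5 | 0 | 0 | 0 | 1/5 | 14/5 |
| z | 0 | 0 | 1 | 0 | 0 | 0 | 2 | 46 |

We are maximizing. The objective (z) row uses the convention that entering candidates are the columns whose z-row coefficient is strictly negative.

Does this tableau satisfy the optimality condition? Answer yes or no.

No objective-row coefficient is strictly negative, so no entering variable exists; the tableau is optimal.

yes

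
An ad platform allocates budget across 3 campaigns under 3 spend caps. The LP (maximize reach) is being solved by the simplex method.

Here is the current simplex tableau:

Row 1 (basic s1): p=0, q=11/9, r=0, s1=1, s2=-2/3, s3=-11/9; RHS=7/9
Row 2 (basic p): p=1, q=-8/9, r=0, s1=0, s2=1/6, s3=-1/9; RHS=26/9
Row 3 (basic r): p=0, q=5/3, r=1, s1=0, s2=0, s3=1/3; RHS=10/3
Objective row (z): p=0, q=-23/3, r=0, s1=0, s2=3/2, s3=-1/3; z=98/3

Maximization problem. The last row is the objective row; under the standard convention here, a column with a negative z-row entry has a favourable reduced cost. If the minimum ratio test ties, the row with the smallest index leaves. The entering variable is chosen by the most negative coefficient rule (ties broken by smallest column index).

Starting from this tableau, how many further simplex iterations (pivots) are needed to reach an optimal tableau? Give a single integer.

2

pivot: q in, s1 out → z = 413/11
pivot: s3 in, r out → z = 513/11
No improving column remains; optimal.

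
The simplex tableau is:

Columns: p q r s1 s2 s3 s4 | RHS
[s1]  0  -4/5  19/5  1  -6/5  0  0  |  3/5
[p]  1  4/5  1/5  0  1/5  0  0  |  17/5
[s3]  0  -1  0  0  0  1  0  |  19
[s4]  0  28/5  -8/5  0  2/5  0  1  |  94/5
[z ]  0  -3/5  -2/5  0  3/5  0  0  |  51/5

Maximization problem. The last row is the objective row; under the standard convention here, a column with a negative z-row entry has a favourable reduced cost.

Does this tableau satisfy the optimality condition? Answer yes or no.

Column q has objective-row coefficient -3/5, which is negative; an improving pivot exists, so not yet optimal.

no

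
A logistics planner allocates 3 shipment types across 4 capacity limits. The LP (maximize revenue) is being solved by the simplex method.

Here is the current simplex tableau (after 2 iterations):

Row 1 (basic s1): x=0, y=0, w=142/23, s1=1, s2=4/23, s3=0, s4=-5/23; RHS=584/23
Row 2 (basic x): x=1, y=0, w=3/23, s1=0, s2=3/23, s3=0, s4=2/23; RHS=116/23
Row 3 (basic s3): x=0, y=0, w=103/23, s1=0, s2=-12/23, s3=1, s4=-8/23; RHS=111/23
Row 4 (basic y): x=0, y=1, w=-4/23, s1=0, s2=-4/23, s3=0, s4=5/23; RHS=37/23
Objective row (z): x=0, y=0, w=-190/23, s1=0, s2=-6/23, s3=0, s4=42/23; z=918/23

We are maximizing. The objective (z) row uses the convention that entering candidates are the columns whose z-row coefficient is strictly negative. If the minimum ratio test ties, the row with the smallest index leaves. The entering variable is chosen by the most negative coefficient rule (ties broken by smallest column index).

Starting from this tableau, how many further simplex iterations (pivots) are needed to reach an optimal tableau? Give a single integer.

3

pivot: w in, s3 out → z = 5028/103
pivot: s2 in, s1 out → z = 1713/23
pivot: s3 in, x out → z = 674/9
No improving column remains; optimal.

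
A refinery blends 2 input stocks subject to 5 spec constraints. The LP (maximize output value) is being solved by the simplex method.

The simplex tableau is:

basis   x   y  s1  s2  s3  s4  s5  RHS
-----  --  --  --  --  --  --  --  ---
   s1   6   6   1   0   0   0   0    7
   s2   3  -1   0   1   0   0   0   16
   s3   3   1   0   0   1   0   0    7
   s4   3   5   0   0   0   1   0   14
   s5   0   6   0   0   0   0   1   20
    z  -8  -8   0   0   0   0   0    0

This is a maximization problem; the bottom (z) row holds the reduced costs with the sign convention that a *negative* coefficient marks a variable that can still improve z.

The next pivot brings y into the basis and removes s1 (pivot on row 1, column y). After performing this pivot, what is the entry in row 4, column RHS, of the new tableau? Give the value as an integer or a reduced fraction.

49/6

Pivot element is row 1, column y: 6.
Normalize row 1: new (row 1, RHS) = 7/6 = 7/6.
row 4 ← row 4 − 5·(new row 1): 14 − 5·(7/6) = 49/6.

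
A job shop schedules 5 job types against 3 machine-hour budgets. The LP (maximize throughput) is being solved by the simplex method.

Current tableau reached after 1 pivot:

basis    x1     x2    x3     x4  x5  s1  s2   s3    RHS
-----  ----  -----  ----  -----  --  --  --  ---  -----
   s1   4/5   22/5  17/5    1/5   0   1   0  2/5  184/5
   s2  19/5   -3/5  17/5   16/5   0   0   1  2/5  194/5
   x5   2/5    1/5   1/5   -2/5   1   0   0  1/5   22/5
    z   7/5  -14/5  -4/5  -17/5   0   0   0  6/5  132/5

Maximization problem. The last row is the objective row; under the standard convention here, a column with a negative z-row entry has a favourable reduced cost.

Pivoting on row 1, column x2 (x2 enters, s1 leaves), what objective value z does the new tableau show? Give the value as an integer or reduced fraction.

548/11

Minimum ratio for x2: (184/5)/(22/5) = 92/11.
z changes by −(z-row coeff of x2)·ratio = −(-14/5)·(92/11) = 1288/55.
New z = 132/5 + (1288/55) = 548/11.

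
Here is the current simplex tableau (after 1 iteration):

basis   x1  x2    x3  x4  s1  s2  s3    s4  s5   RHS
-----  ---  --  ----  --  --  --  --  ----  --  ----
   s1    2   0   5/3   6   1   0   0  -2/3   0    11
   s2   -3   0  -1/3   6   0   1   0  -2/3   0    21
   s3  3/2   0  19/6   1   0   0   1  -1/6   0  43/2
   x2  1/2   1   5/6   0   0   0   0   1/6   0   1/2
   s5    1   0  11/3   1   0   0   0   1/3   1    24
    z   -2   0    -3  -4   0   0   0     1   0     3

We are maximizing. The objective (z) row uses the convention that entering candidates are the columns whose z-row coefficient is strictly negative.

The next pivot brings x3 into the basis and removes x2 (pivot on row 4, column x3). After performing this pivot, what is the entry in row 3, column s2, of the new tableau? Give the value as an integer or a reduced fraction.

Pivot element is row 4, column x3: 5/6.
Normalize row 4: new (row 4, s2) = 0/(5/6) = 0.
row 3 ← row 3 − (19/6)·(new row 4): 0 − (19/6)·0 = 0.

0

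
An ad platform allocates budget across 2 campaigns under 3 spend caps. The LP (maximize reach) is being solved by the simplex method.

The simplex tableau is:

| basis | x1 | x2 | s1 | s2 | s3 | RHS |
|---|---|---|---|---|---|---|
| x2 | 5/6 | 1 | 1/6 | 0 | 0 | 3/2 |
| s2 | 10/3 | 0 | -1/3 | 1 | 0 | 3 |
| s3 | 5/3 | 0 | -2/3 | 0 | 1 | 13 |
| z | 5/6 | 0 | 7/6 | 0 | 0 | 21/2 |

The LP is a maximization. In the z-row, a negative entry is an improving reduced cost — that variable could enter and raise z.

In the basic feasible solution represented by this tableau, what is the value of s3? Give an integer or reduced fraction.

s3 is basic (row 3); its value is the RHS of that row: 13.

13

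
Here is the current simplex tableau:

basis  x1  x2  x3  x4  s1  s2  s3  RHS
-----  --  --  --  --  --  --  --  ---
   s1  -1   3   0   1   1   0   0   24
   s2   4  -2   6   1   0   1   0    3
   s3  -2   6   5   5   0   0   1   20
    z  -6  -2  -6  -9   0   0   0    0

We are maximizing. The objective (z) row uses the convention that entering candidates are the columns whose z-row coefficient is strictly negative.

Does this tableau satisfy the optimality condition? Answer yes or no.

no

Column x1 has objective-row coefficient -6, which is negative; an improving pivot exists, so not yet optimal.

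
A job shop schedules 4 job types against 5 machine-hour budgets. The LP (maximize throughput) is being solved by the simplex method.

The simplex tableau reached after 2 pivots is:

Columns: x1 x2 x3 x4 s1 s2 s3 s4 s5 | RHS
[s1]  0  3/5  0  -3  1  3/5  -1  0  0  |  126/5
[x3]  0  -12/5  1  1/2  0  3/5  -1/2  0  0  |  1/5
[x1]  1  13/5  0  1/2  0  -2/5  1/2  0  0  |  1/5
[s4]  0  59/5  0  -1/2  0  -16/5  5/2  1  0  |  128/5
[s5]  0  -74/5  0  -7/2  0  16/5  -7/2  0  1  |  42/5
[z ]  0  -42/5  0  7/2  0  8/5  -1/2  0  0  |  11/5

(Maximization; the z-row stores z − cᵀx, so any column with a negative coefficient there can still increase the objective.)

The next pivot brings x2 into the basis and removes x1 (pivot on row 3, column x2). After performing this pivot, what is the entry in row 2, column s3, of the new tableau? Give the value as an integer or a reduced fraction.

-1/26

Pivot element is row 3, column x2: 13/5.
Normalize row 3: new (row 3, s3) = (1/2)/(13/5) = 5/26.
row 2 ← row 2 − (-12/5)·(new row 3): -1/2 − (-12/5)·(5/26) = -1/26.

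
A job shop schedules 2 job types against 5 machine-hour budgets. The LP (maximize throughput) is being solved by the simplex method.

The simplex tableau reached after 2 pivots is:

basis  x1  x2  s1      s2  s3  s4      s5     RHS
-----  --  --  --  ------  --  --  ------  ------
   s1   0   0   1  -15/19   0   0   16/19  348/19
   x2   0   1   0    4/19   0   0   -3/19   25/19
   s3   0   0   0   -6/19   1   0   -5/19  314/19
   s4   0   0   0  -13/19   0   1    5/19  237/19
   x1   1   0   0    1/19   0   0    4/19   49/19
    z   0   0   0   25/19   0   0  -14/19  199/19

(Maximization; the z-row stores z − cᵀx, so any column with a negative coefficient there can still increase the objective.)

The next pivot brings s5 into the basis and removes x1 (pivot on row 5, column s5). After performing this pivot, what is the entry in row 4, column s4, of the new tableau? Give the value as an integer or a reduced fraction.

1

Pivot element is row 5, column s5: 4/19.
Normalize row 5: new (row 5, s4) = 0/(4/19) = 0.
row 4 ← row 4 − (5/19)·(new row 5): 1 − (5/19)·0 = 1.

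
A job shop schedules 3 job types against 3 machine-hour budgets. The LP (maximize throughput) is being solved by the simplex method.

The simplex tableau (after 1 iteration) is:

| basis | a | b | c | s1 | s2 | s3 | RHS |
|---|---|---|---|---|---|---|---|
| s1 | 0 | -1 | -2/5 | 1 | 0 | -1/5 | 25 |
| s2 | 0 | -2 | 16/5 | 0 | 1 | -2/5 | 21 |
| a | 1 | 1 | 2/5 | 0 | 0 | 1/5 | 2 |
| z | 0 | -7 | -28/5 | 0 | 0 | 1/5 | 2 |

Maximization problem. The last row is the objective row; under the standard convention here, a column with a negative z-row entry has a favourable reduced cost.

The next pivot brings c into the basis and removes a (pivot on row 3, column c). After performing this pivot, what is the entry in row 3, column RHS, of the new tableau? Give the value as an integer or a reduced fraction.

5

Pivot element is row 3, column c: 2/5.
Normalize row 3: new (row 3, RHS) = 2/(2/5) = 5.
Row 3 is the pivot row, so the entry is 5.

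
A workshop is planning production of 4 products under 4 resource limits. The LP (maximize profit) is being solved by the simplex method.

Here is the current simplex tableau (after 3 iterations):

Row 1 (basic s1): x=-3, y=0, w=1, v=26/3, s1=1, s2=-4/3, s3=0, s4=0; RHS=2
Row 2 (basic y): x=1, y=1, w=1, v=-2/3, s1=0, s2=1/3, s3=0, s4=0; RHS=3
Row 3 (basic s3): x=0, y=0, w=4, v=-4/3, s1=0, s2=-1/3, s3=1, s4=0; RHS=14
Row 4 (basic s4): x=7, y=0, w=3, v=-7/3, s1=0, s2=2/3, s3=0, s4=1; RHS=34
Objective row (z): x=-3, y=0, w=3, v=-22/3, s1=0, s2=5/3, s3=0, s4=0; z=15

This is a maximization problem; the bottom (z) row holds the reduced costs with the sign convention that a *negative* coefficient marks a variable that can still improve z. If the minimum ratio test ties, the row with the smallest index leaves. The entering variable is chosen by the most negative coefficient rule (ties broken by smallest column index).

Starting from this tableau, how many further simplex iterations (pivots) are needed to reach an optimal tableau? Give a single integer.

pivot: v in, s1 out → z = 217/13
pivot: x in, y out → z = 197/5
No improving column remains; optimal.

2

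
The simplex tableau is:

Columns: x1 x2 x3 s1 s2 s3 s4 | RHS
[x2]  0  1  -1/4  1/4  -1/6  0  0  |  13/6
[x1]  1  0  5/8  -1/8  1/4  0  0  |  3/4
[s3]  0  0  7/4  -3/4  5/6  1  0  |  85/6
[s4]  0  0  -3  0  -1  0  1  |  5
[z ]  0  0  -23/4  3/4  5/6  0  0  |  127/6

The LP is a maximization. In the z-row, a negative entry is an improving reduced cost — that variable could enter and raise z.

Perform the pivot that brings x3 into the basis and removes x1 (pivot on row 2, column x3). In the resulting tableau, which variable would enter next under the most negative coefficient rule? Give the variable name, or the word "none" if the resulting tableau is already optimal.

Pivot element 5/8. New z-row = old z-row − (-23/4)·(row 2/(5/8)).
Updated z-row coefficients: x1: 46/5, x2: 0, x3: 0, s1: -2/5, s2: 47/15, s3: 0, s4: 0.
The most negative is -2/5 in column s1, so s1 would enter next.

s1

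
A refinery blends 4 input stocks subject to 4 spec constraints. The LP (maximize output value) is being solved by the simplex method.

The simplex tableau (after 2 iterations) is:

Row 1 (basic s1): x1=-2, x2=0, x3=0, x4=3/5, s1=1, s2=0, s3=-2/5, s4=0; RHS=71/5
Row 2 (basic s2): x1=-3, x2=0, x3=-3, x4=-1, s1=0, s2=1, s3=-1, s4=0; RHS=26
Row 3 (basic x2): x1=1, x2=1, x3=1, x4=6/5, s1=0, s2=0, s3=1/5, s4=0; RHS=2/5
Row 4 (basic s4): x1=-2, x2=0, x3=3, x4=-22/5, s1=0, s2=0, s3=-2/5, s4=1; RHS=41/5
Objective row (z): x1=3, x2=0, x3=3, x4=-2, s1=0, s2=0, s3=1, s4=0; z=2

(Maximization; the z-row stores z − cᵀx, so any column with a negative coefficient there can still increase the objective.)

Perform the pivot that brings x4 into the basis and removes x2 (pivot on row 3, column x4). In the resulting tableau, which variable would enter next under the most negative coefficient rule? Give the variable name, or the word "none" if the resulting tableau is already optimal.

none

Pivot element 6/5. New z-row = old z-row − (-2)·(row 3/(6/5)).
Updated z-row coefficients: x1: 14/3, x2: 5/3, x3: 14/3, x4: 0, s1: 0, s2: 0, s3: 4/3, s4: 0.
No coefficient is strictly negative; the tableau after this pivot is optimal.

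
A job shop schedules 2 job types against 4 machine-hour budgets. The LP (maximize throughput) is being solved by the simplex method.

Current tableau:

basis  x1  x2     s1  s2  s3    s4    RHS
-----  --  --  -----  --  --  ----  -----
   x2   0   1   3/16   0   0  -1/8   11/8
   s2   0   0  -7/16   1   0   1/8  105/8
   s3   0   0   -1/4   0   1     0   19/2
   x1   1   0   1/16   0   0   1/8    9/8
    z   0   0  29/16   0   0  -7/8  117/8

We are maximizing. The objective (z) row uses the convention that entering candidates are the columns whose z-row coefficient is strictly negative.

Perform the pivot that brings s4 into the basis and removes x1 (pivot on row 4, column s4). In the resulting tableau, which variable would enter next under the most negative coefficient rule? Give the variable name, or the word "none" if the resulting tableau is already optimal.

none

Pivot element 1/8. New z-row = old z-row − (-7/8)·(row 4/(1/8)).
Updated z-row coefficients: x1: 7, x2: 0, s1: 9/4, s2: 0, s3: 0, s4: 0.
No coefficient is strictly negative; the tableau after this pivot is optimal.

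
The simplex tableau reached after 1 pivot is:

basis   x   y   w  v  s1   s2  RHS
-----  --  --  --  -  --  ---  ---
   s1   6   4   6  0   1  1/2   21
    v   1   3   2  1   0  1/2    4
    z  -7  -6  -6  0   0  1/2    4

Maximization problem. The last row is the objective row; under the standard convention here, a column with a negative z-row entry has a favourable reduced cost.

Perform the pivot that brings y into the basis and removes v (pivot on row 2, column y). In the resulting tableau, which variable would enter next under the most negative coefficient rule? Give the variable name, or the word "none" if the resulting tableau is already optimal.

x

Pivot element 3. New z-row = old z-row − (-6)·(row 2/3).
Updated z-row coefficients: x: -5, y: 0, w: -2, v: 2, s1: 0, s2: 3/2.
The most negative is -5 in column x, so x would enter next.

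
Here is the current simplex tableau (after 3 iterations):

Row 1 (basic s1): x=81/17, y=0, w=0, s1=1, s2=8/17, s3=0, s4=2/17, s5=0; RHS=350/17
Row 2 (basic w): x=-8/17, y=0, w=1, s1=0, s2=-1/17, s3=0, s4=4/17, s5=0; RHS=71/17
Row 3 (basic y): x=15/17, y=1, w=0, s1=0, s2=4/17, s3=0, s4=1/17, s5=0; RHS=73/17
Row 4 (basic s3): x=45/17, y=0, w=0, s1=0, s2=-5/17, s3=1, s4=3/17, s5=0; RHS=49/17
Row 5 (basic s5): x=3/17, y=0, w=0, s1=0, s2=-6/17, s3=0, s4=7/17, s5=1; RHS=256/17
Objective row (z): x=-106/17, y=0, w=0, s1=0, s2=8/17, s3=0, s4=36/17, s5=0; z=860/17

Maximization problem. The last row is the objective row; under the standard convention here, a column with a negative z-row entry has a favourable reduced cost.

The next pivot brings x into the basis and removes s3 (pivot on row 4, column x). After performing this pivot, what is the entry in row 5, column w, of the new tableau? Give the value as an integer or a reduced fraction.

Pivot element is row 4, column x: 45/17.
Normalize row 4: new (row 4, w) = 0/(45/17) = 0.
row 5 ← row 5 − (3/17)·(new row 4): 0 − (3/17)·0 = 0.

0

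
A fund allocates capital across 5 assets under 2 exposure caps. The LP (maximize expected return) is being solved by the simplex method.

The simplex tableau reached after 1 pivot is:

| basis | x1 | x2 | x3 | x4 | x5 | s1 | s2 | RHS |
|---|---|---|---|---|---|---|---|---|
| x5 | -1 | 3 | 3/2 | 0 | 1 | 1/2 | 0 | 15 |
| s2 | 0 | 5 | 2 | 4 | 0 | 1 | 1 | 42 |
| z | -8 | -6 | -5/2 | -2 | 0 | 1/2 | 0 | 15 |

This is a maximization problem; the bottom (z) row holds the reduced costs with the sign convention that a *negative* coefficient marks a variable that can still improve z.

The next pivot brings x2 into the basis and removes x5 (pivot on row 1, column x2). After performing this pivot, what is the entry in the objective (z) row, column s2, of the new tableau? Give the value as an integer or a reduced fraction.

0

Pivot element is row 1, column x2: 3.
Normalize row 1: new (row 1, s2) = 0/3 = 0.
z-row ← z-row − (-6)·(new row 1): 0 − (-6)·0 = 0.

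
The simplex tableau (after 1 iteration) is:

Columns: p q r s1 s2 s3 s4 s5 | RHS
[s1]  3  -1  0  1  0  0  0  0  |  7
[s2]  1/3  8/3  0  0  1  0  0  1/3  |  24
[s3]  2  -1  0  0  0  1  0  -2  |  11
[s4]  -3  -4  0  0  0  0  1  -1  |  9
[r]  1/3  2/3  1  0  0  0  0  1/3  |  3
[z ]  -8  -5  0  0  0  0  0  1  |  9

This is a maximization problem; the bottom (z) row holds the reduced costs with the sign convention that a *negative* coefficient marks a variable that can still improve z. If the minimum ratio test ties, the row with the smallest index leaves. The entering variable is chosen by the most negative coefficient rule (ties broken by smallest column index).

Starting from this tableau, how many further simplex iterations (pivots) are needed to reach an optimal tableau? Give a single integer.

2

pivot: p in, s1 out → z = 83/3
pivot: q in, r out → z = 347/7
No improving column remains; optimal.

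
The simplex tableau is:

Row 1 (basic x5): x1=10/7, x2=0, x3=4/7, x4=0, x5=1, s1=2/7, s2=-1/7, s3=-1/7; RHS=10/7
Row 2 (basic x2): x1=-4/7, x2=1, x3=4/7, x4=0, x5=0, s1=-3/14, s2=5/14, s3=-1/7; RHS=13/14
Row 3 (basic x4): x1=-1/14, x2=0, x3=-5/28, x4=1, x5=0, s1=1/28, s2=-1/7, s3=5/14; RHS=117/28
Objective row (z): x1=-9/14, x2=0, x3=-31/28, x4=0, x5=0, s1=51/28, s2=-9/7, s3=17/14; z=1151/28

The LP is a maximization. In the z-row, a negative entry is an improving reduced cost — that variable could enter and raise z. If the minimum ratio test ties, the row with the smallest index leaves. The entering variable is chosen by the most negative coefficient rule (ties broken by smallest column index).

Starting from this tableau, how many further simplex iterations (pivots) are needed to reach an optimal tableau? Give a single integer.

pivot: s2 in, x2 out → z = 889/20
pivot: x1 in, x5 out → z = 97/2
No improving column remains; optimal.

2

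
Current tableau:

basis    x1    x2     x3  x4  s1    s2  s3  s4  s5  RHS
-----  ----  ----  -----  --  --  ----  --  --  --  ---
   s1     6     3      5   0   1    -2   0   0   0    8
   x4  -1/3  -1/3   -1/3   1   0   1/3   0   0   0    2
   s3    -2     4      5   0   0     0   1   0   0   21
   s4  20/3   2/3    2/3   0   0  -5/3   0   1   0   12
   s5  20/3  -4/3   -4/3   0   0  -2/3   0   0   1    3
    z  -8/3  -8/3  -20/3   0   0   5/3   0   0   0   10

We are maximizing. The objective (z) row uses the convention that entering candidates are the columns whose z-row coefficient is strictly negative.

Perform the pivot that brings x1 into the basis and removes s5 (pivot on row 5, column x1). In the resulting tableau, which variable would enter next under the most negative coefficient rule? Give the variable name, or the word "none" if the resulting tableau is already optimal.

x3

Pivot element 20/3. New z-row = old z-row − (-8/3)·(row 5/(20/3)).
Updated z-row coefficients: x1: 0, x2: -16/5, x3: -36/5, x4: 0, s1: 0, s2: 7/5, s3: 0, s4: 0, s5: 2/5.
The most negative is -36/5 in column x3, so x3 would enter next.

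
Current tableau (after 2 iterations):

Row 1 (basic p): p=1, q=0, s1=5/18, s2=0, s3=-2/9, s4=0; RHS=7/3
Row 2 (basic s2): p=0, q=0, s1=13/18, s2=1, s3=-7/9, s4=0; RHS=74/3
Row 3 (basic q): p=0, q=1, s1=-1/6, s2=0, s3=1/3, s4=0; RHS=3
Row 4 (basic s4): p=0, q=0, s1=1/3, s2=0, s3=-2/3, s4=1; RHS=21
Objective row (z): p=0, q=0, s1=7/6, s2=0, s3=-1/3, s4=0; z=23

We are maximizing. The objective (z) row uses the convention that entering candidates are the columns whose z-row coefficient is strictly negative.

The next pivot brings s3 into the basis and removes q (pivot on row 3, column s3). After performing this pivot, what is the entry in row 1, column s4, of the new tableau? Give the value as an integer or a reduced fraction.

0

Pivot element is row 3, column s3: 1/3.
Normalize row 3: new (row 3, s4) = 0/(1/3) = 0.
row 1 ← row 1 − (-2/9)·(new row 3): 0 − (-2/9)·0 = 0.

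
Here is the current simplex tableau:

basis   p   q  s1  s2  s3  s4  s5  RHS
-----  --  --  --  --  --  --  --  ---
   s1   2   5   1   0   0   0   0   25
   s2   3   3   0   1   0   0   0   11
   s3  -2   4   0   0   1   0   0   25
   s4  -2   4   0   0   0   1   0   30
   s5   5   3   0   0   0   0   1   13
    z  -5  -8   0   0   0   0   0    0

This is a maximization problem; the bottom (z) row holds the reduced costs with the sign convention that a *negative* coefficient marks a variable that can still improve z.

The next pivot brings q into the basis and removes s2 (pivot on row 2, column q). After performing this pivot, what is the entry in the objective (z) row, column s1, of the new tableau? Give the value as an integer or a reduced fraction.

0

Pivot element is row 2, column q: 3.
Normalize row 2: new (row 2, s1) = 0/3 = 0.
z-row ← z-row − (-8)·(new row 2): 0 − (-8)·0 = 0.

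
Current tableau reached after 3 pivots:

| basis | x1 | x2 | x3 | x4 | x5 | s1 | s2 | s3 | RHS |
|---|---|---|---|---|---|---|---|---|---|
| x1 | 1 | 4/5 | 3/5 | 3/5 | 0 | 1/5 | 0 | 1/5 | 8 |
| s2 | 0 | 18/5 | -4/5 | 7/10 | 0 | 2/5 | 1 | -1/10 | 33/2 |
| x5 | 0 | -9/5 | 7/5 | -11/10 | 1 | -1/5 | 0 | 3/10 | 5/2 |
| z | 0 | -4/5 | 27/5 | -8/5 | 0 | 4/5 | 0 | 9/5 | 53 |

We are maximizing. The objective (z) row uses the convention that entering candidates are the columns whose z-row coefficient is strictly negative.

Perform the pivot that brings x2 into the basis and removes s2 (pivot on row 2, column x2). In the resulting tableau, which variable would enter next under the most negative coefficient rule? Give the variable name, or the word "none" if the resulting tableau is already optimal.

Pivot element 18/5. New z-row = old z-row − (-4/5)·(row 2/(18/5)).
Updated z-row coefficients: x1: 0, x2: 0, x3: 47/9, x4: -13/9, x5: 0, s1: 8/9, s2: 2/9, s3: 16/9.
The most negative is -13/9 in column x4, so x4 would enter next.

x4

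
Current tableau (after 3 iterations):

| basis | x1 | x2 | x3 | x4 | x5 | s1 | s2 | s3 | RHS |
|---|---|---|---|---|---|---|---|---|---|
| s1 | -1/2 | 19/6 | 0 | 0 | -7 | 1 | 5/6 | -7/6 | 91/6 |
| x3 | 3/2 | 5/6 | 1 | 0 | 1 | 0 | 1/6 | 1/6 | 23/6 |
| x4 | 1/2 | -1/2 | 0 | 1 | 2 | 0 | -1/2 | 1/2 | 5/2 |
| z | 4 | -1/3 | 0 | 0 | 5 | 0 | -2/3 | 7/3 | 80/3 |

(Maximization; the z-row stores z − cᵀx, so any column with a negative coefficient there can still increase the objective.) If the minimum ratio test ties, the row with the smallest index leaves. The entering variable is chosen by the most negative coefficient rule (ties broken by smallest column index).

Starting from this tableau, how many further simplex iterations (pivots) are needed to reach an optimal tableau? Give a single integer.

pivot: s2 in, s1 out → z = 194/5
pivot: x5 in, x3 out → z = 39
No improving column remains; optimal.

2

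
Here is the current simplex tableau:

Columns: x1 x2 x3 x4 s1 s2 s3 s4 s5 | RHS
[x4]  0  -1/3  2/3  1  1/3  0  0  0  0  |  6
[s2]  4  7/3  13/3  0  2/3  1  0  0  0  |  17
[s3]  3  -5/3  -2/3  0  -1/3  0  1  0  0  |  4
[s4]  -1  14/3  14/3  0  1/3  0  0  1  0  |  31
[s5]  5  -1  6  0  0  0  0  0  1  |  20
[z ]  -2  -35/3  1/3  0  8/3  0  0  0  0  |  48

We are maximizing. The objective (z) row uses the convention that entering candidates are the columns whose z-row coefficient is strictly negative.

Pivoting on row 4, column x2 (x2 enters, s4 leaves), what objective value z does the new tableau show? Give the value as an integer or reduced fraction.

Minimum ratio for x2: 31/(14/3) = 93/14.
z changes by −(z-row coeff of x2)·ratio = −(-35/3)·(93/14) = 155/2.
New z = 48 + (155/2) = 251/2.

251/2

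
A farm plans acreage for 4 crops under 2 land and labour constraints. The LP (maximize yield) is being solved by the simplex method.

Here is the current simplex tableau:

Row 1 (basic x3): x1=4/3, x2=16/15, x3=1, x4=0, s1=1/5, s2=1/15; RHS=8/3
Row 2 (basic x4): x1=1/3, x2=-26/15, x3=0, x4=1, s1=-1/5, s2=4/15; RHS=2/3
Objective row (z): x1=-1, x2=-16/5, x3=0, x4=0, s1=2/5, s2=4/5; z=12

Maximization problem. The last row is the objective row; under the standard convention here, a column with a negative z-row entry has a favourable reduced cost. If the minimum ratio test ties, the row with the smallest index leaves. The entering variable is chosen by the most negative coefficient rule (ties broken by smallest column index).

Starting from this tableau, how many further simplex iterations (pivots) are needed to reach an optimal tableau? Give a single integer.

1

pivot: x2 in, x3 out → z = 20
No improving column remains; optimal.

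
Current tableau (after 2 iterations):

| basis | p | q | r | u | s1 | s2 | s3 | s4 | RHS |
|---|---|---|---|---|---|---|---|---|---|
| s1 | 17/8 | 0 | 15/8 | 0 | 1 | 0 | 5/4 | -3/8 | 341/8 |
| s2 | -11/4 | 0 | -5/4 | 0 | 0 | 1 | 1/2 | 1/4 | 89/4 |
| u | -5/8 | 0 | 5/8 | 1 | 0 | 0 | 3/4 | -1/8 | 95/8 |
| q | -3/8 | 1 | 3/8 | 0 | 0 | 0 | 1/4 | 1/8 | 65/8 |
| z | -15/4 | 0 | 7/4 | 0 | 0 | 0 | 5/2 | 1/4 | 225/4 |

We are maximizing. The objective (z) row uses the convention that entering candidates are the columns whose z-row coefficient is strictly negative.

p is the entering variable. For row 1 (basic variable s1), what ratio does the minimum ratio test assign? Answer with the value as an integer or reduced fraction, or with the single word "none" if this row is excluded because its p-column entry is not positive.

Ratio = RHS / (p entry) = (341/8) / (17/8) = 341/17.

341/17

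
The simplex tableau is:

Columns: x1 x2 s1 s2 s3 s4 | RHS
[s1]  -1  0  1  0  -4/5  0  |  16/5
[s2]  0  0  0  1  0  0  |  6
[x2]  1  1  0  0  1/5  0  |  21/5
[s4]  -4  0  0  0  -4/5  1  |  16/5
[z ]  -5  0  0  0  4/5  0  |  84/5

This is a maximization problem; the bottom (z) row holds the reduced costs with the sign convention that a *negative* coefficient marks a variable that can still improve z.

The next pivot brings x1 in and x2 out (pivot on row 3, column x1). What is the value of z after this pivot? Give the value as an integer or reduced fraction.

Minimum ratio for x1: (21/5)/1 = 21/5.
z changes by −(z-row coeff of x1)·ratio = −(-5)·(21/5) = 21.
New z = 84/5 + 21 = 189/5.

189/5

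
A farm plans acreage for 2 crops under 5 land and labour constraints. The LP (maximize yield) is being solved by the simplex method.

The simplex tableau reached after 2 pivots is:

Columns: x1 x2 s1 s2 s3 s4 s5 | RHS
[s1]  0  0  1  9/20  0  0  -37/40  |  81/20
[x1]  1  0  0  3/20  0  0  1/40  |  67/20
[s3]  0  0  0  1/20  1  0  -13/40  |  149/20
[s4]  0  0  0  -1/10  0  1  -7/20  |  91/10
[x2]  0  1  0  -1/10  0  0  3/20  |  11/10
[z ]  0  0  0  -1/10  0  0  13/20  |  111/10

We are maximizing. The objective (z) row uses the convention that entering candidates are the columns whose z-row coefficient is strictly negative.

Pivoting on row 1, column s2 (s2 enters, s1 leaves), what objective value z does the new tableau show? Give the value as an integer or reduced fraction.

12

Minimum ratio for s2: (81/20)/(9/20) = 9.
z changes by −(z-row coeff of s2)·ratio = −(-1/10)·9 = 9/10.
New z = 111/10 + (9/10) = 12.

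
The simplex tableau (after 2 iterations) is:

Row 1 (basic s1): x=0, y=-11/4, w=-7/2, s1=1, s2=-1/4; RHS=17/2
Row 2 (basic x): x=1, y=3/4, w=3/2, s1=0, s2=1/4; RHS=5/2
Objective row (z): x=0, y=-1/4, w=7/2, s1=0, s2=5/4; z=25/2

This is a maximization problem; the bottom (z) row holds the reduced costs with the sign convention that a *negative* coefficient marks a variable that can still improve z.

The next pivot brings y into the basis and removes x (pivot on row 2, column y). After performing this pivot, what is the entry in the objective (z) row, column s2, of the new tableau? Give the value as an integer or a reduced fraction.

Pivot element is row 2, column y: 3/4.
Normalize row 2: new (row 2, s2) = (1/4)/(3/4) = 1/3.
z-row ← z-row − (-1/4)·(new row 2): 5/4 − (-1/4)·(1/3) = 4/3.

4/3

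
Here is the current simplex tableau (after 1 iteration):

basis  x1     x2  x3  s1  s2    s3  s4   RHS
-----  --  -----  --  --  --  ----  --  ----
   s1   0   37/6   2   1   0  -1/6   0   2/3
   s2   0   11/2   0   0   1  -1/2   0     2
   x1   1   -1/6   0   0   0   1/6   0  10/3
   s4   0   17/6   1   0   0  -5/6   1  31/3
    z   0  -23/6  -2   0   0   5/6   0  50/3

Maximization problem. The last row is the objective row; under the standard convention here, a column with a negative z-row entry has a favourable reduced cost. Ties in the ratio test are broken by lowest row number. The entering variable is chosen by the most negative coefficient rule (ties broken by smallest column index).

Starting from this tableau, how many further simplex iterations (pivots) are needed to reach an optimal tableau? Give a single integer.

2

pivot: x2 in, s1 out → z = 632/37
pivot: x3 in, x2 out → z = 52/3
No improving column remains; optimal.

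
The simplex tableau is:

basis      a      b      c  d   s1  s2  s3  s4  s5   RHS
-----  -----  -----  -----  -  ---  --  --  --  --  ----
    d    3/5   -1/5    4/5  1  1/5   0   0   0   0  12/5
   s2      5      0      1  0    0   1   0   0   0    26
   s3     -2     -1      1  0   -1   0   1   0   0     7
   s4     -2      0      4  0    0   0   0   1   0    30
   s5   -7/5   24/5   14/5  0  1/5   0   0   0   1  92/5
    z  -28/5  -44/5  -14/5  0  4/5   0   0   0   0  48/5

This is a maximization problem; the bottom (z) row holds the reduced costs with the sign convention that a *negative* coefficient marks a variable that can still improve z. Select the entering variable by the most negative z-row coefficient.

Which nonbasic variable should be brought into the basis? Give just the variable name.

Objective-row coefficients: a: -28/5, b: -44/5, c: -14/5, d: 0, s1: 4/5, s2: 0, s3: 0, s4: 0, s5: 0.
The most negative is -44/5 in column b, so b enters.

b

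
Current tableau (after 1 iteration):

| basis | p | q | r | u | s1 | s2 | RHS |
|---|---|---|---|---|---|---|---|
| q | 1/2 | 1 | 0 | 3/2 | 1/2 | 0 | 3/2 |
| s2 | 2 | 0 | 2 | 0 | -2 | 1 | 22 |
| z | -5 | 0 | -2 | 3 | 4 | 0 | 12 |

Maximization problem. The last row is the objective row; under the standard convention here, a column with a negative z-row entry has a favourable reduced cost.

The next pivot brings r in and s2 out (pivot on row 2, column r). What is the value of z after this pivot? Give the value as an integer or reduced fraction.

Minimum ratio for r: 22/2 = 11.
z changes by −(z-row coeff of r)·ratio = −(-2)·11 = 22.
New z = 12 + 22 = 34.

34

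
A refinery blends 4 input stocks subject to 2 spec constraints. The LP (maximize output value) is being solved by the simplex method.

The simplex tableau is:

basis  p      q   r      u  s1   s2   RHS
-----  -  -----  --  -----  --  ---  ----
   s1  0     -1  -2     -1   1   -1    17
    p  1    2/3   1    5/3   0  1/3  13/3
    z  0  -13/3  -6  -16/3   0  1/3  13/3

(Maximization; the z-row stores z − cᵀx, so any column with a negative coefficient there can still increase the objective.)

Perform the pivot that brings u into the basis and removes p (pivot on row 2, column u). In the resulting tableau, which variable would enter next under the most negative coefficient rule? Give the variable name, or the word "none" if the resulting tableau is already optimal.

r

Pivot element 5/3. New z-row = old z-row − (-16/3)·(row 2/(5/3)).
Updated z-row coefficients: p: 16/5, q: -11/5, r: -14/5, u: 0, s1: 0, s2: 7/5.
The most negative is -14/5 in column r, so r would enter next.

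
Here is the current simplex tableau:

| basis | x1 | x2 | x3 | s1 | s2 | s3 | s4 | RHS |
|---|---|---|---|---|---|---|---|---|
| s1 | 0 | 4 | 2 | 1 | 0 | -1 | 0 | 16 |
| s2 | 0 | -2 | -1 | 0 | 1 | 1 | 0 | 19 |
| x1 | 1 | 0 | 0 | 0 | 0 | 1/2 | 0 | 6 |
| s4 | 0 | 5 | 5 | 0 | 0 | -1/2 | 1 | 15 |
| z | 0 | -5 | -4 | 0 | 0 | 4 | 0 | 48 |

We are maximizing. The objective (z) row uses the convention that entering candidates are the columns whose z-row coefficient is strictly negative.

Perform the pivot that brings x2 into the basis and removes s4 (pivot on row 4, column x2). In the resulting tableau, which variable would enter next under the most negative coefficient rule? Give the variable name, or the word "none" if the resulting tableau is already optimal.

none

Pivot element 5. New z-row = old z-row − (-5)·(row 4/5).
Updated z-row coefficients: x1: 0, x2: 0, x3: 1, s1: 0, s2: 0, s3: 7/2, s4: 1.
No coefficient is strictly negative; the tableau after this pivot is optimal.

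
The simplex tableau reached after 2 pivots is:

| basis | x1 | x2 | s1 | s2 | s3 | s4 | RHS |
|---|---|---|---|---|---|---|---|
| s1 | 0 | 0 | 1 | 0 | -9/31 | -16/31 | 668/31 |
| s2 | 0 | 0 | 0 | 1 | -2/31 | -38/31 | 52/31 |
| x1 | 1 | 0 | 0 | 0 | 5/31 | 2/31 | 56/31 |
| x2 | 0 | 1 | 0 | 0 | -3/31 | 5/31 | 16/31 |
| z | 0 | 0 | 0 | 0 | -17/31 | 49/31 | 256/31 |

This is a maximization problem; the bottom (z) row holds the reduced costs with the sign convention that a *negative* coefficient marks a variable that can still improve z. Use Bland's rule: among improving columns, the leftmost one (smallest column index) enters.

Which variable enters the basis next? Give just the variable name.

Objective-row coefficients: x1: 0, x2: 0, s1: 0, s2: 0, s3: -17/31, s4: 49/31.
Improving columns: s3. Bland's rule picks the smallest column index → s3.

s3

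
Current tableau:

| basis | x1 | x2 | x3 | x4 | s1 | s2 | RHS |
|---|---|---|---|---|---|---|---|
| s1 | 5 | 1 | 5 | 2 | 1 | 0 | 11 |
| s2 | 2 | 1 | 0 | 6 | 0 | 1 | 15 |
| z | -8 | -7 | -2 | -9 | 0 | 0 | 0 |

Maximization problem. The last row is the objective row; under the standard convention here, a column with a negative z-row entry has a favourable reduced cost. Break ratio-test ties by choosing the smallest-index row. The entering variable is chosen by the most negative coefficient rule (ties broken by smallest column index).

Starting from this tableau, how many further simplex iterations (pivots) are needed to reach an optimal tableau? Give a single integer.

3

pivot: x4 in, s2 out → z = 45/2
pivot: x2 in, s1 out → z = 72
pivot: s2 in, x4 out → z = 77
No improving column remains; optimal.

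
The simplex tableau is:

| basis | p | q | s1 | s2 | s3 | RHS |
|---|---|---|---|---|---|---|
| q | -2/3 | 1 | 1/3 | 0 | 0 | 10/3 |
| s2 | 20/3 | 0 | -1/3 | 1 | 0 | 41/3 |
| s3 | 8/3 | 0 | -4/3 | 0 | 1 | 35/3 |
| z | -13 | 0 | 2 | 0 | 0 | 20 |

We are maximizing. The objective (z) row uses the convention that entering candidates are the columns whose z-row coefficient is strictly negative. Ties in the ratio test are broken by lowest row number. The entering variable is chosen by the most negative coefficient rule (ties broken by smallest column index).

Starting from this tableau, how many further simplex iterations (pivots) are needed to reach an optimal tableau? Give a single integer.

1

pivot: p in, s2 out → z = 933/20
No improving column remains; optimal.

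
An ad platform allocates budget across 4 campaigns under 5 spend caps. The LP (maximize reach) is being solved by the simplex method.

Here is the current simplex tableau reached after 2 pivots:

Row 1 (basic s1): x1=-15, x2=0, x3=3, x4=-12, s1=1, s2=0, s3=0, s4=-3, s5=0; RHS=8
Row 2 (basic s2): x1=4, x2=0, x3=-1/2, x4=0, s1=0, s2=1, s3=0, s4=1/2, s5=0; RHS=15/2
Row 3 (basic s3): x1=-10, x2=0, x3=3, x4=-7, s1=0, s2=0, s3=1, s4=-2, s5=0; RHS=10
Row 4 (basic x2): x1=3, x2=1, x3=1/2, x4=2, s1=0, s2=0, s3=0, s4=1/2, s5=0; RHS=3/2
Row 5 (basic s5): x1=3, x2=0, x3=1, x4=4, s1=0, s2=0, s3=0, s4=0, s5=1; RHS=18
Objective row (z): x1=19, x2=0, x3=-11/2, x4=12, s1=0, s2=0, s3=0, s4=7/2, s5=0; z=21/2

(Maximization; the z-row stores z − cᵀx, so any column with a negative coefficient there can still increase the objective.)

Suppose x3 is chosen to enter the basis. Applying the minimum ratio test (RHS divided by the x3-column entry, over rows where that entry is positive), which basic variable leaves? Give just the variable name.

s1

Ratios: row 1 (s1): 8/3 = 8/3; row 2 (s2): entry -1/2 ≤ 0, skip; row 3 (s3): 10/3 = 10/3; row 4 (x2): (3/2)/(1/2) = 3; row 5 (s5): 18/1 = 18.
Minimum ratio 8/3 is in the s1 row, so s1 leaves.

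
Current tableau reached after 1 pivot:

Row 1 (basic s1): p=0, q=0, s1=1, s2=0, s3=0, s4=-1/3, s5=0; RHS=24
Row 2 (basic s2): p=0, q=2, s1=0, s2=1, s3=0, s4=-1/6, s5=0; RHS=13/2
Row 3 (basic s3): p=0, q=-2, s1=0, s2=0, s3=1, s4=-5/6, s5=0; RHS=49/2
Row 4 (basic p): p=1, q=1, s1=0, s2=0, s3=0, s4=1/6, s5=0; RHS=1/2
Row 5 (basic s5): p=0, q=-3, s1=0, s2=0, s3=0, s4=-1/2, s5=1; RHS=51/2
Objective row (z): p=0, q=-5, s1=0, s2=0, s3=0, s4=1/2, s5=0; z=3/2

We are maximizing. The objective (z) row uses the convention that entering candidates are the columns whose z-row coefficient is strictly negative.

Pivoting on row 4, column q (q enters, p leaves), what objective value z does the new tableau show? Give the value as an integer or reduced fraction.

4

Minimum ratio for q: (1/2)/1 = 1/2.
z changes by −(z-row coeff of q)·ratio = −(-5)·(1/2) = 5/2.
New z = 3/2 + (5/2) = 4.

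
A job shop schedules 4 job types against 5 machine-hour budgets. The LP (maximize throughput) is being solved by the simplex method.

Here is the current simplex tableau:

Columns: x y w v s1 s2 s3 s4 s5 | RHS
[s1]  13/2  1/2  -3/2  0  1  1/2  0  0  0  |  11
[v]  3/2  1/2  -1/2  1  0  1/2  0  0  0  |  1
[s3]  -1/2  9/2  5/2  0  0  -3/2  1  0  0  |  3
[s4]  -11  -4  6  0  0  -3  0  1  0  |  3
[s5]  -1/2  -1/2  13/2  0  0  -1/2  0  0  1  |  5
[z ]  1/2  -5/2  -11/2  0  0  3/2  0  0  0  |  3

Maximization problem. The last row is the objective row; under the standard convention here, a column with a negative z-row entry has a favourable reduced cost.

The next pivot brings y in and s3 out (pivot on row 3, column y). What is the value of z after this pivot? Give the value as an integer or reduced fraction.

Minimum ratio for y: 3/(9/2) = 2/3.
z changes by −(z-row coeff of y)·ratio = −(-5/2)·(2/3) = 5/3.
New z = 3 + (5/3) = 14/3.

14/3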